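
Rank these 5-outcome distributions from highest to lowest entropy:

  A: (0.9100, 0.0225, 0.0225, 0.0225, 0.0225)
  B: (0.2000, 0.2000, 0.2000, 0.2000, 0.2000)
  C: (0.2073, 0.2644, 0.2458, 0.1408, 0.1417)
B > C > A

Key insight: Entropy is maximized by uniform distributions and minimized by concentrated distributions.

- Uniform distributions have maximum entropy log₂(5) = 2.3219 bits
- The more "peaked" or concentrated a distribution, the lower its entropy

Entropies:
  H(A) = 0.6165 bits
  H(B) = 2.3219 bits
  H(C) = 2.2734 bits

Ranking: B > C > A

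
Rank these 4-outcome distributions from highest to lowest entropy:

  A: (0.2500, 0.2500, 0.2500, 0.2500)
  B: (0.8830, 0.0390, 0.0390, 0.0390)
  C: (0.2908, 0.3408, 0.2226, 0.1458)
A > C > B

Key insight: Entropy is maximized by uniform distributions and minimized by concentrated distributions.

- Uniform distributions have maximum entropy log₂(4) = 2.0000 bits
- The more "peaked" or concentrated a distribution, the lower its entropy

Entropies:
  H(A) = 2.0000 bits
  H(B) = 0.7061 bits
  H(C) = 1.9349 bits

Ranking: A > C > B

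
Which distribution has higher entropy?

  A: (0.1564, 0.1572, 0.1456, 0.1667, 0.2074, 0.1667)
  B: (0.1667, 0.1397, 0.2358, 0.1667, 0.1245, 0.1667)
A

Both distributions are close to uniform, making this a harder comparison.

H(A) = 2.5754 bits
H(B) = 2.5549 bits

The distribution closer to uniform has higher entropy.
Answer: A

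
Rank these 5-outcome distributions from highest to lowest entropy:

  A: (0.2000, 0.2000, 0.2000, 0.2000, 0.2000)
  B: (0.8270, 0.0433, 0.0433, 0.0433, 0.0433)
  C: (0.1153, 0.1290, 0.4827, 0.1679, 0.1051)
A > C > B

Key insight: Entropy is maximized by uniform distributions and minimized by concentrated distributions.

- Uniform distributions have maximum entropy log₂(5) = 2.3219 bits
- The more "peaked" or concentrated a distribution, the lower its entropy

Entropies:
  H(A) = 2.3219 bits
  H(B) = 1.0105 bits
  H(C) = 2.0215 bits

Ranking: A > C > B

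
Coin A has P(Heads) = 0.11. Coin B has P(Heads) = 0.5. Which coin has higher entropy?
B

For binary distributions, entropy is maximized at p=0.5 and decreases as p moves toward 0 or 1.

H(A) = H(0.11) = 0.4999 bits
H(B) = H(0.5) = 1.0000 bits

Distribution B (p=0.5) is closer to uniform (p=0.5), so it has higher entropy.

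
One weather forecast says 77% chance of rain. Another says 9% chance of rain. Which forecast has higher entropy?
77% forecast

Treat each forecast as a Bernoulli distribution. Binary entropy is maximized at p=0.5 and falls off symmetrically toward 0 or 1. The 77% forecast is closer to 50%, so it is more uncertain. H(77%) ≈ 0.778 bits, H(9%) ≈ 0.436 bits.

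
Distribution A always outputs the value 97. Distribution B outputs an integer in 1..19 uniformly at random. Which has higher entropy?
B

A is deterministic, so H(A) = 0. B is uniform over 19 outcomes, so H(B) = log₂(19) = 4.248 bits. Any distribution with genuine randomness has higher entropy than a deterministic one.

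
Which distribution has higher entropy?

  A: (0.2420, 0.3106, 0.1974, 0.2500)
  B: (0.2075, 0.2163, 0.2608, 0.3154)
A

Both distributions are close to uniform, making this a harder comparison.

H(A) = 1.9814 bits
H(B) = 1.9793 bits

The distribution closer to uniform has higher entropy.
Answer: A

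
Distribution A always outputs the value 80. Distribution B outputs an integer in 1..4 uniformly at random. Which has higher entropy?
B

A is deterministic, so H(A) = 0. B is uniform over 4 outcomes, so H(B) = log₂(4) = 2.000 bits. Any distribution with genuine randomness has higher entropy than a deterministic one.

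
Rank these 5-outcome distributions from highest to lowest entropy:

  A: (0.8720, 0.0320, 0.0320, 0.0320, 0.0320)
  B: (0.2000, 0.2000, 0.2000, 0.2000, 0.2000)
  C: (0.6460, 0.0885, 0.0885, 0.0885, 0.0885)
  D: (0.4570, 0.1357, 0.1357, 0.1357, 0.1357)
B > D > C > A

Key insight: Entropy is maximized by uniform distributions and minimized by concentrated distributions.

Entropies:
  H(A) = 0.8079 bits
  H(B) = 2.3219 bits
  H(C) = 1.6456 bits
  H(D) = 2.0807 bits

Ranking: B > D > C > A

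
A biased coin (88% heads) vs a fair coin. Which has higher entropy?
Fair coin

The fair coin is uniform (p=0.5), maximizing binary entropy at 1 bit. The biased coin has H(0.88) ≈ 0.529 bits — its outcome is more predictable, so its entropy is lower.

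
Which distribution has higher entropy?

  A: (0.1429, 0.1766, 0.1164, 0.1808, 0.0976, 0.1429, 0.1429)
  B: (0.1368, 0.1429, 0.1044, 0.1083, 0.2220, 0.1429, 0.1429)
A

Both distributions are close to uniform, making this a harder comparison.

H(A) = 2.7799 bits
H(B) = 2.7653 bits

The distribution closer to uniform has higher entropy.
Answer: A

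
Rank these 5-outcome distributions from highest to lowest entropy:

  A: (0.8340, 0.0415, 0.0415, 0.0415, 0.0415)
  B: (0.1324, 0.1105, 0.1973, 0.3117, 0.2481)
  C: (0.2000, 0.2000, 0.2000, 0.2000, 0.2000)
C > B > A

Key insight: Entropy is maximized by uniform distributions and minimized by concentrated distributions.

- Uniform distributions have maximum entropy log₂(5) = 2.3219 bits
- The more "peaked" or concentrated a distribution, the lower its entropy

Entropies:
  H(A) = 0.9805 bits
  H(B) = 2.2225 bits
  H(C) = 2.3219 bits

Ranking: C > B > A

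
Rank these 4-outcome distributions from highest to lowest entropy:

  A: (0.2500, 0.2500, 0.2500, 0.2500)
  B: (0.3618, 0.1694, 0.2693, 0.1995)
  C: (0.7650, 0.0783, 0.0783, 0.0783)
A > B > C

Key insight: Entropy is maximized by uniform distributions and minimized by concentrated distributions.

- Uniform distributions have maximum entropy log₂(4) = 2.0000 bits
- The more "peaked" or concentrated a distribution, the lower its entropy

Entropies:
  H(A) = 2.0000 bits
  H(B) = 1.9383 bits
  H(C) = 1.1591 bits

Ranking: A > B > C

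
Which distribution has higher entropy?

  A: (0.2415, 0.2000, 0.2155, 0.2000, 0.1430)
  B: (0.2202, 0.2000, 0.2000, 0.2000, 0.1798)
B

Both distributions are close to uniform, making this a harder comparison.

H(A) = 2.3022 bits
H(B) = 2.3190 bits

The distribution closer to uniform has higher entropy.
Answer: B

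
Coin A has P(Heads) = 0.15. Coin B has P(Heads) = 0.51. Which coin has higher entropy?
B

For binary distributions, entropy is maximized at p=0.5 and decreases as p moves toward 0 or 1.

H(A) = H(0.15) = 0.6098 bits
H(B) = H(0.51) = 0.9997 bits

Distribution B (p=0.51) is closer to uniform (p=0.5), so it has higher entropy.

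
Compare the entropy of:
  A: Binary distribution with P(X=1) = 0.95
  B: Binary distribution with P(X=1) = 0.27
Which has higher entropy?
B

For binary distributions, entropy is maximized at p=0.5 and decreases as p moves toward 0 or 1.

H(A) = H(0.95) = 0.2864 bits
H(B) = H(0.27) = 0.8415 bits

Distribution B (p=0.27) is closer to uniform (p=0.5), so it has higher entropy.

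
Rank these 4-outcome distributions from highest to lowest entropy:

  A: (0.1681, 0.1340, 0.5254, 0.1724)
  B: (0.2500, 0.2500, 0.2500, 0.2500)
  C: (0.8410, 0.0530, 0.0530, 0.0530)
B > A > C

Key insight: Entropy is maximized by uniform distributions and minimized by concentrated distributions.

- Uniform distributions have maximum entropy log₂(4) = 2.0000 bits
- The more "peaked" or concentrated a distribution, the lower its entropy

Entropies:
  H(A) = 1.7462 bits
  H(B) = 2.0000 bits
  H(C) = 0.8839 bits

Ranking: B > A > C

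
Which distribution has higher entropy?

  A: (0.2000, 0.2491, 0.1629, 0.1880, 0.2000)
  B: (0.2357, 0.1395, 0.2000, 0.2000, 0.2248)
A

Both distributions are close to uniform, making this a harder comparison.

H(A) = 2.3080 bits
H(B) = 2.3007 bits

The distribution closer to uniform has higher entropy.
Answer: A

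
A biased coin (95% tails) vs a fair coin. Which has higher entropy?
Fair coin

The fair coin is uniform (p=0.5), maximizing binary entropy at 1 bit. The biased coin has H(0.95) ≈ 0.286 bits — its outcome is more predictable, so its entropy is lower.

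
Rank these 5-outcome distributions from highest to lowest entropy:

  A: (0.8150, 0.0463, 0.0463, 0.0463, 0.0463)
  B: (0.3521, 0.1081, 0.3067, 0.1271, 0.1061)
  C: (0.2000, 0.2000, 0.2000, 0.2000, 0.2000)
C > B > A

Key insight: Entropy is maximized by uniform distributions and minimized by concentrated distributions.

- Uniform distributions have maximum entropy log₂(5) = 2.3219 bits
- The more "peaked" or concentrated a distribution, the lower its entropy

Entropies:
  H(A) = 1.0609 bits
  H(B) = 2.1217 bits
  H(C) = 2.3219 bits

Ranking: C > B > A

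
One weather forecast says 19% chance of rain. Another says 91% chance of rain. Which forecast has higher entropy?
19% forecast

Treat each forecast as a Bernoulli distribution. Binary entropy is maximized at p=0.5 and falls off symmetrically toward 0 or 1. The 19% forecast is closer to 50%, so it is more uncertain. H(19%) ≈ 0.701 bits, H(91%) ≈ 0.436 bits.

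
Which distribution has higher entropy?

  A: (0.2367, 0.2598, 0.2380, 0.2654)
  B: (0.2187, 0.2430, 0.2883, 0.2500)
A

Both distributions are close to uniform, making this a harder comparison.

H(A) = 1.9981 bits
H(B) = 1.9929 bits

The distribution closer to uniform has higher entropy.
Answer: A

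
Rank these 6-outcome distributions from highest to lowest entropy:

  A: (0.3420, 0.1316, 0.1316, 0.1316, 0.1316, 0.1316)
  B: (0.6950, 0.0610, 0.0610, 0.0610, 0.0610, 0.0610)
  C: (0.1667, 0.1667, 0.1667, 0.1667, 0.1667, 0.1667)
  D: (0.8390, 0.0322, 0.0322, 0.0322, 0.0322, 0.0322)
C > A > B > D

Key insight: Entropy is maximized by uniform distributions and minimized by concentrated distributions.

Entropies:
  H(A) = 2.4545 bits
  H(B) = 1.5955 bits
  H(C) = 2.5850 bits
  H(D) = 1.0105 bits

Ranking: C > A > B > D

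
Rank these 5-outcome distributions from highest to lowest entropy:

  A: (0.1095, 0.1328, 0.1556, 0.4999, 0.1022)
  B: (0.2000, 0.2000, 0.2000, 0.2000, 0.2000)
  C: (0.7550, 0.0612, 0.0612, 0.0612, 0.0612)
B > A > C

Key insight: Entropy is maximized by uniform distributions and minimized by concentrated distributions.

- Uniform distributions have maximum entropy log₂(5) = 2.3219 bits
- The more "peaked" or concentrated a distribution, the lower its entropy

Entropies:
  H(A) = 1.9901 bits
  H(B) = 2.3219 bits
  H(C) = 1.2933 bits

Ranking: B > A > C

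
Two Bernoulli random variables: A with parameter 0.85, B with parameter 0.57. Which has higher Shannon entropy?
B

For binary distributions, entropy is maximized at p=0.5 and decreases as p moves toward 0 or 1.

H(A) = H(0.85) = 0.6098 bits
H(B) = H(0.57) = 0.9858 bits

Distribution B (p=0.57) is closer to uniform (p=0.5), so it has higher entropy.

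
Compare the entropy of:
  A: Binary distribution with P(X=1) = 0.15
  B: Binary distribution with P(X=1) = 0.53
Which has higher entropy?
B

For binary distributions, entropy is maximized at p=0.5 and decreases as p moves toward 0 or 1.

H(A) = H(0.15) = 0.6098 bits
H(B) = H(0.53) = 0.9974 bits

Distribution B (p=0.53) is closer to uniform (p=0.5), so it has higher entropy.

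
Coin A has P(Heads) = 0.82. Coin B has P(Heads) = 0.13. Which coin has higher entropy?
A

For binary distributions, entropy is maximized at p=0.5 and decreases as p moves toward 0 or 1.

H(A) = H(0.82) = 0.6801 bits
H(B) = H(0.13) = 0.5574 bits

Distribution A (p=0.82) is closer to uniform (p=0.5), so it has higher entropy.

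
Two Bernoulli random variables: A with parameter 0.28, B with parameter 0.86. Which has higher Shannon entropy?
A

For binary distributions, entropy is maximized at p=0.5 and decreases as p moves toward 0 or 1.

H(A) = H(0.28) = 0.8555 bits
H(B) = H(0.86) = 0.5842 bits

Distribution A (p=0.28) is closer to uniform (p=0.5), so it has higher entropy.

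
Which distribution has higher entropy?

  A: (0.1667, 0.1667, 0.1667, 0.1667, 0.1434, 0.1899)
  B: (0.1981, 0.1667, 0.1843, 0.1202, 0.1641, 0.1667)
A

Both distributions are close to uniform, making this a harder comparison.

H(A) = 2.5803 bits
H(B) = 2.5693 bits

The distribution closer to uniform has higher entropy.
Answer: A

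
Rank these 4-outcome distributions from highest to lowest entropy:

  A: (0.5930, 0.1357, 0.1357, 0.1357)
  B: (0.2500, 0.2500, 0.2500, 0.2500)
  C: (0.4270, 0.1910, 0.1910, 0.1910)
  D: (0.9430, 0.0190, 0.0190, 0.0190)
B > C > A > D

Key insight: Entropy is maximized by uniform distributions and minimized by concentrated distributions.

Entropies:
  H(A) = 1.6200 bits
  H(B) = 2.0000 bits
  H(C) = 1.8928 bits
  H(D) = 0.4058 bits

Ranking: B > C > A > D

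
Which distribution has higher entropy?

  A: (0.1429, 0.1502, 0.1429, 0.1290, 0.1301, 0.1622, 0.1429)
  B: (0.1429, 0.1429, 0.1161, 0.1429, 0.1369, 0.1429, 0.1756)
A

Both distributions are close to uniform, making this a harder comparison.

H(A) = 2.8034 bits
H(B) = 2.7982 bits

The distribution closer to uniform has higher entropy.
Answer: A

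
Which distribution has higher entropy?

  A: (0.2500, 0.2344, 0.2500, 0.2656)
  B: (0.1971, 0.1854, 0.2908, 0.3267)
A

Both distributions are close to uniform, making this a harder comparison.

H(A) = 1.9986 bits
H(B) = 1.9580 bits

The distribution closer to uniform has higher entropy.
Answer: A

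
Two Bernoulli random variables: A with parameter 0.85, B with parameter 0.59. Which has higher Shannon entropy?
B

For binary distributions, entropy is maximized at p=0.5 and decreases as p moves toward 0 or 1.

H(A) = H(0.85) = 0.6098 bits
H(B) = H(0.59) = 0.9765 bits

Distribution B (p=0.59) is closer to uniform (p=0.5), so it has higher entropy.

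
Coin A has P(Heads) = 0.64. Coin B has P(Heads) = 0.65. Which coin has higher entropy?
A

For binary distributions, entropy is maximized at p=0.5 and decreases as p moves toward 0 or 1.

H(A) = H(0.64) = 0.9427 bits
H(B) = H(0.65) = 0.9341 bits

Distribution A (p=0.64) is closer to uniform (p=0.5), so it has higher entropy.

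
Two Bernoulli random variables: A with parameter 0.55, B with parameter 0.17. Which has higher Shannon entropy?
A

For binary distributions, entropy is maximized at p=0.5 and decreases as p moves toward 0 or 1.

H(A) = H(0.55) = 0.9928 bits
H(B) = H(0.17) = 0.6577 bits

Distribution A (p=0.55) is closer to uniform (p=0.5), so it has higher entropy.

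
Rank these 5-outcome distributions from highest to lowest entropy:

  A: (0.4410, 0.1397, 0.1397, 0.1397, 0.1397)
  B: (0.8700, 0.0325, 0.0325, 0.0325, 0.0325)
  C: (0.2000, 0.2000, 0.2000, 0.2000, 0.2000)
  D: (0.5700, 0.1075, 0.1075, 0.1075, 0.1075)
C > A > D > B

Key insight: Entropy is maximized by uniform distributions and minimized by concentrated distributions.

Entropies:
  H(A) = 2.1079 bits
  H(B) = 0.8174 bits
  H(C) = 2.3219 bits
  H(D) = 1.8458 bits

Ranking: C > A > D > B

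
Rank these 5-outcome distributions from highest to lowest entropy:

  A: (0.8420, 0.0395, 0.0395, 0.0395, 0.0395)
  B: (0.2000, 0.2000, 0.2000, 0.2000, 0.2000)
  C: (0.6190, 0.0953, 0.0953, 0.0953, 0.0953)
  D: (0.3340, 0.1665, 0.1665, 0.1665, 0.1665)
B > D > C > A

Key insight: Entropy is maximized by uniform distributions and minimized by concentrated distributions.

Entropies:
  H(A) = 0.9455 bits
  H(B) = 2.3219 bits
  H(C) = 1.7207 bits
  H(D) = 2.2510 bits

Ranking: B > D > C > A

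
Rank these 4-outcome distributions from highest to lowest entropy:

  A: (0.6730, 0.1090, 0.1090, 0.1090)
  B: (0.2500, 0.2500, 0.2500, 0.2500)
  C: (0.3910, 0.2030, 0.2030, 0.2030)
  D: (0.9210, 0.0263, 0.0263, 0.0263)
B > C > A > D

Key insight: Entropy is maximized by uniform distributions and minimized by concentrated distributions.

Entropies:
  H(A) = 1.4301 bits
  H(B) = 2.0000 bits
  H(C) = 1.9307 bits
  H(D) = 0.5239 bits

Ranking: B > C > A > D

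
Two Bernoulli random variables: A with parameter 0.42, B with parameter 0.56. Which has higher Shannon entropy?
B

For binary distributions, entropy is maximized at p=0.5 and decreases as p moves toward 0 or 1.

H(A) = H(0.42) = 0.9815 bits
H(B) = H(0.56) = 0.9896 bits

Distribution B (p=0.56) is closer to uniform (p=0.5), so it has higher entropy.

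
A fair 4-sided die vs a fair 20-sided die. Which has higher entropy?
20-sided die

Both are uniform distributions; for uniform over n outcomes, H = log₂(n). H(4-sided) = log₂(4) = 2.000 bits and H(20-sided) = log₂(20) = 4.322 bits. More outcomes in a uniform distribution means higher entropy.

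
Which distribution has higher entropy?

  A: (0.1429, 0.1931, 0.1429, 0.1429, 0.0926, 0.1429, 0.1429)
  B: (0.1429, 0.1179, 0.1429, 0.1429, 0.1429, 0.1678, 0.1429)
B

Both distributions are close to uniform, making this a harder comparison.

H(A) = 2.7813 bits
H(B) = 2.8011 bits

The distribution closer to uniform has higher entropy.
Answer: B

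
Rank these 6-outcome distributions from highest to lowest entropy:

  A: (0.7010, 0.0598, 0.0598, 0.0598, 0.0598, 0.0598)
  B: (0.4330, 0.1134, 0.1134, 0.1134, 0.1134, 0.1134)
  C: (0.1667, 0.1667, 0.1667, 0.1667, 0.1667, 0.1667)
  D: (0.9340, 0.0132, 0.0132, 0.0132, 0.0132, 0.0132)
C > B > A > D

Key insight: Entropy is maximized by uniform distributions and minimized by concentrated distributions.

Entropies:
  H(A) = 1.5743 bits
  H(B) = 2.3035 bits
  H(C) = 2.5850 bits
  H(D) = 0.5041 bits

Ranking: C > B > A > D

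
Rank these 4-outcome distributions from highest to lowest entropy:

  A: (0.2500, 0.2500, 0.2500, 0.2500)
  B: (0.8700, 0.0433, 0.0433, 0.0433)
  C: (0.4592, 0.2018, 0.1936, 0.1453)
A > C > B

Key insight: Entropy is maximized by uniform distributions and minimized by concentrated distributions.

- Uniform distributions have maximum entropy log₂(4) = 2.0000 bits
- The more "peaked" or concentrated a distribution, the lower its entropy

Entropies:
  H(A) = 2.0000 bits
  H(B) = 0.7635 bits
  H(C) = 1.8446 bits

Ranking: A > C > B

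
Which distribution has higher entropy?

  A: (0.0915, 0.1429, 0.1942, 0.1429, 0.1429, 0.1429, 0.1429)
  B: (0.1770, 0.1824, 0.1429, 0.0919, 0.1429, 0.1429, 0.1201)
A

Both distributions are close to uniform, making this a harder comparison.

H(A) = 2.7801 bits
H(B) = 2.7768 bits

The distribution closer to uniform has higher entropy.
Answer: A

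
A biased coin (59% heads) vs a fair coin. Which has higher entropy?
Fair coin

The fair coin is uniform (p=0.5), maximizing binary entropy at 1 bit. The biased coin has H(0.59) ≈ 0.977 bits — its outcome is more predictable, so its entropy is lower.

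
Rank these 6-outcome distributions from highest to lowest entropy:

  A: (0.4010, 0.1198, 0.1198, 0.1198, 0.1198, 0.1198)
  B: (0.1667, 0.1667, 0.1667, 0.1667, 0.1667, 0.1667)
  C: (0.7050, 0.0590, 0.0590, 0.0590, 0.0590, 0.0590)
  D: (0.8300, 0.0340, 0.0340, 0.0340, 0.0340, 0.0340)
B > A > C > D

Key insight: Entropy is maximized by uniform distributions and minimized by concentrated distributions.

Entropies:
  H(A) = 2.3624 bits
  H(B) = 2.5850 bits
  H(C) = 1.5601 bits
  H(D) = 1.0524 bits

Ranking: B > A > C > D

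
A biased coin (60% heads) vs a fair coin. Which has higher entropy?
Fair coin

The fair coin is uniform (p=0.5), maximizing binary entropy at 1 bit. The biased coin has H(0.60) ≈ 0.971 bits — its outcome is more predictable, so its entropy is lower.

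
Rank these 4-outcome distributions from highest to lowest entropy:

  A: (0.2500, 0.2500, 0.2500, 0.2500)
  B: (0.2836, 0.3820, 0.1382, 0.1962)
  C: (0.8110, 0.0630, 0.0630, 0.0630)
A > B > C

Key insight: Entropy is maximized by uniform distributions and minimized by concentrated distributions.

- Uniform distributions have maximum entropy log₂(4) = 2.0000 bits
- The more "peaked" or concentrated a distribution, the lower its entropy

Entropies:
  H(A) = 2.0000 bits
  H(B) = 1.9015 bits
  H(C) = 0.9989 bits

Ranking: A > B > C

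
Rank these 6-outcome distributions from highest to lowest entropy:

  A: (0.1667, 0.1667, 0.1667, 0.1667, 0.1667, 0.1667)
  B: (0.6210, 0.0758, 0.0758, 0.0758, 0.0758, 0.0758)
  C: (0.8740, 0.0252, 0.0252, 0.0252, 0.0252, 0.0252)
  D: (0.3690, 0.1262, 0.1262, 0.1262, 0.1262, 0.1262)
A > D > B > C

Key insight: Entropy is maximized by uniform distributions and minimized by concentrated distributions.

Entropies:
  H(A) = 2.5850 bits
  H(B) = 1.8373 bits
  H(C) = 0.8389 bits
  H(D) = 2.4150 bits

Ranking: A > D > B > C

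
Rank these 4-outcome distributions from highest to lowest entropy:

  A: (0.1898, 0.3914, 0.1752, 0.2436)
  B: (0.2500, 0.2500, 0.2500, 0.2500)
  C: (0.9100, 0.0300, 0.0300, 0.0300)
B > A > C

Key insight: Entropy is maximized by uniform distributions and minimized by concentrated distributions.

- Uniform distributions have maximum entropy log₂(4) = 2.0000 bits
- The more "peaked" or concentrated a distribution, the lower its entropy

Entropies:
  H(A) = 1.9213 bits
  H(B) = 2.0000 bits
  H(C) = 0.5791 bits

Ranking: B > A > C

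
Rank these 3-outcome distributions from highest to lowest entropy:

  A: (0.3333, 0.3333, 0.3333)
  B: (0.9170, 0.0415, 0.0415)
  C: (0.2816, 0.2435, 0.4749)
A > C > B

Key insight: Entropy is maximized by uniform distributions and minimized by concentrated distributions.

- Uniform distributions have maximum entropy log₂(3) = 1.5850 bits
- The more "peaked" or concentrated a distribution, the lower its entropy

Entropies:
  H(A) = 1.5850 bits
  H(B) = 0.4957 bits
  H(C) = 1.5213 bits

Ranking: A > C > B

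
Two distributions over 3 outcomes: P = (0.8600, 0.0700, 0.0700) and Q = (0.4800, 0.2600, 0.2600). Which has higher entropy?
Q

P is highly concentrated on one outcome (86%), making it nearly deterministic. Q spreads its mass more evenly (max 48%). The more spread-out distribution has higher entropy: H(P) ≈ 0.724 bits, H(Q) ≈ 1.519 bits.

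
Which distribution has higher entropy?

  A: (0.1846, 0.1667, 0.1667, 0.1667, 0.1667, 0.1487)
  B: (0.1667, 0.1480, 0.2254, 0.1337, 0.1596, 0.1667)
A

Both distributions are close to uniform, making this a harder comparison.

H(A) = 2.5822 bits
H(B) = 2.5647 bits

The distribution closer to uniform has higher entropy.
Answer: A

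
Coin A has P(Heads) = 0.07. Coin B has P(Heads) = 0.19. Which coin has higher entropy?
B

For binary distributions, entropy is maximized at p=0.5 and decreases as p moves toward 0 or 1.

H(A) = H(0.07) = 0.3659 bits
H(B) = H(0.19) = 0.7015 bits

Distribution B (p=0.19) is closer to uniform (p=0.5), so it has higher entropy.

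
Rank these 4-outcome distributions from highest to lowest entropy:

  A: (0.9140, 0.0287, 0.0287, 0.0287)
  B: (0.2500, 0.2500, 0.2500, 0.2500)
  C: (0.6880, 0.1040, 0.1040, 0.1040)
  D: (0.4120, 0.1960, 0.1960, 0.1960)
B > D > C > A

Key insight: Entropy is maximized by uniform distributions and minimized by concentrated distributions.

Entropies:
  H(A) = 0.5593 bits
  H(B) = 2.0000 bits
  H(C) = 1.3900 bits
  H(D) = 1.9095 bits

Ranking: B > D > C > A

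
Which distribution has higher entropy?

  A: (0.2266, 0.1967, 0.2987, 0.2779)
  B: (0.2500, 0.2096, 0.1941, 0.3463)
A

Both distributions are close to uniform, making this a harder comparison.

H(A) = 1.9809 bits
H(B) = 1.9613 bits

The distribution closer to uniform has higher entropy.
Answer: A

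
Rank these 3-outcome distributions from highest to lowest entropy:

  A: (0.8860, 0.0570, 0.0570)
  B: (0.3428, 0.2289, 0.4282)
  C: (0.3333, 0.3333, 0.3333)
C > B > A

Key insight: Entropy is maximized by uniform distributions and minimized by concentrated distributions.

- Uniform distributions have maximum entropy log₂(3) = 1.5850 bits
- The more "peaked" or concentrated a distribution, the lower its entropy

Entropies:
  H(A) = 0.6259 bits
  H(B) = 1.5404 bits
  H(C) = 1.5850 bits

Ranking: C > B > A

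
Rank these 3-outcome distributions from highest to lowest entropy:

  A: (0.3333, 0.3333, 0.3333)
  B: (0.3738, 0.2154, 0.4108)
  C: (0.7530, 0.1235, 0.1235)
A > B > C

Key insight: Entropy is maximized by uniform distributions and minimized by concentrated distributions.

- Uniform distributions have maximum entropy log₂(3) = 1.5850 bits
- The more "peaked" or concentrated a distribution, the lower its entropy

Entropies:
  H(A) = 1.5850 bits
  H(B) = 1.5350 bits
  H(C) = 1.0535 bits

Ranking: A > B > C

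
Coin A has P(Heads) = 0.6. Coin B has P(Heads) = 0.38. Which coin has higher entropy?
A

For binary distributions, entropy is maximized at p=0.5 and decreases as p moves toward 0 or 1.

H(A) = H(0.6) = 0.9710 bits
H(B) = H(0.38) = 0.9580 bits

Distribution A (p=0.6) is closer to uniform (p=0.5), so it has higher entropy.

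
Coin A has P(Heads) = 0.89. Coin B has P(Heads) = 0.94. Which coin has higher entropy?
A

For binary distributions, entropy is maximized at p=0.5 and decreases as p moves toward 0 or 1.

H(A) = H(0.89) = 0.4999 bits
H(B) = H(0.94) = 0.3274 bits

Distribution A (p=0.89) is closer to uniform (p=0.5), so it has higher entropy.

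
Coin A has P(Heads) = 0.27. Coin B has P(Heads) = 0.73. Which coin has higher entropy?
Equal

For binary distributions, entropy is maximized at p=0.5 and decreases as p moves toward 0 or 1.

H(A) = H(0.27) = 0.8415 bits
H(B) = H(0.73) = 0.8415 bits

Both distributions are equally far from uniform (|0.27-0.5| = |0.73-0.5|), so they have the same entropy.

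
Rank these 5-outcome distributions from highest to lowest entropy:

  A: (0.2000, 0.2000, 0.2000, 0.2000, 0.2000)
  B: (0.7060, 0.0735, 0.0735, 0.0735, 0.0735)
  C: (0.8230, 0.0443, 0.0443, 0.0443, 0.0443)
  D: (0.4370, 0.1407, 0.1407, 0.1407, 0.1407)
A > D > B > C

Key insight: Entropy is maximized by uniform distributions and minimized by concentrated distributions.

Entropies:
  H(A) = 2.3219 bits
  H(B) = 1.4618 bits
  H(C) = 1.0275 bits
  H(D) = 2.1145 bits

Ranking: A > D > B > C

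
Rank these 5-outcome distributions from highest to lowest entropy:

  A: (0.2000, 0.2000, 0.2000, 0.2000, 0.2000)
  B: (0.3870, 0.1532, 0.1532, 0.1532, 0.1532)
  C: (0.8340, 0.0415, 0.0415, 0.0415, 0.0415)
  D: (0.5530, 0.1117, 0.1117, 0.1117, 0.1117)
A > B > D > C

Key insight: Entropy is maximized by uniform distributions and minimized by concentrated distributions.

Entropies:
  H(A) = 2.3219 bits
  H(B) = 2.1888 bits
  H(C) = 0.9805 bits
  H(D) = 1.8859 bits

Ranking: A > B > D > C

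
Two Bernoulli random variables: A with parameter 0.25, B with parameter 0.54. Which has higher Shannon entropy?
B

For binary distributions, entropy is maximized at p=0.5 and decreases as p moves toward 0 or 1.

H(A) = H(0.25) = 0.8113 bits
H(B) = H(0.54) = 0.9954 bits

Distribution B (p=0.54) is closer to uniform (p=0.5), so it has higher entropy.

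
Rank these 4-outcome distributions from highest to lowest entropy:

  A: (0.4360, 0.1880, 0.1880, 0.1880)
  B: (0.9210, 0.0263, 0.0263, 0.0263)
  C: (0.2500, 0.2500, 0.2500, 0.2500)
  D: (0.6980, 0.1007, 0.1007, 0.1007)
C > A > D > B

Key insight: Entropy is maximized by uniform distributions and minimized by concentrated distributions.

Entropies:
  H(A) = 1.8821 bits
  H(B) = 0.5239 bits
  H(C) = 2.0000 bits
  H(D) = 1.3624 bits

Ranking: C > A > D > B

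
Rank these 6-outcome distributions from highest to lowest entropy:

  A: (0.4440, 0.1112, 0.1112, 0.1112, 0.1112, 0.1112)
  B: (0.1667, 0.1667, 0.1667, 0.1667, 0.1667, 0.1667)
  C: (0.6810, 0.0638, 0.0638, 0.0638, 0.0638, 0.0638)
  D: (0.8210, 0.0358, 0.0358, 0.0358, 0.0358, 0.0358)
B > A > C > D

Key insight: Entropy is maximized by uniform distributions and minimized by concentrated distributions.

Entropies:
  H(A) = 2.2819 bits
  H(B) = 2.5850 bits
  H(C) = 1.6440 bits
  H(D) = 1.0935 bits

Ranking: B > A > C > D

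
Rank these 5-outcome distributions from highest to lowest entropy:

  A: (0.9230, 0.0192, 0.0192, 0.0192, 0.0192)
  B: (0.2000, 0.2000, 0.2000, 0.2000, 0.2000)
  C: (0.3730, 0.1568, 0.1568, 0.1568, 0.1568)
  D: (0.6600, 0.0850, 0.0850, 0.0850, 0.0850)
B > C > D > A

Key insight: Entropy is maximized by uniform distributions and minimized by concentrated distributions.

Entropies:
  H(A) = 0.5455 bits
  H(B) = 2.3219 bits
  H(C) = 2.2069 bits
  H(D) = 1.6048 bits

Ranking: B > C > D > A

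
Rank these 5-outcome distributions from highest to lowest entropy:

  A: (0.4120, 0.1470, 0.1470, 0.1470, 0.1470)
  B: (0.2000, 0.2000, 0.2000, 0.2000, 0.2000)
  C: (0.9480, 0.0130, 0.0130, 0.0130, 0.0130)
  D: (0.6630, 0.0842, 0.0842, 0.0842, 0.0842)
B > A > D > C

Key insight: Entropy is maximized by uniform distributions and minimized by concentrated distributions.

Entropies:
  H(A) = 2.1535 bits
  H(B) = 2.3219 bits
  H(C) = 0.3988 bits
  H(D) = 1.5959 bits

Ranking: B > A > D > C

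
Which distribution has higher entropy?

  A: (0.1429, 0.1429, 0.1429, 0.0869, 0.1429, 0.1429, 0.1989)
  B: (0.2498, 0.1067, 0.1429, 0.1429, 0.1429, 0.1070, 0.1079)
A

Both distributions are close to uniform, making this a harder comparison.

H(A) = 2.7748 bits
H(B) = 2.7391 bits

The distribution closer to uniform has higher entropy.
Answer: A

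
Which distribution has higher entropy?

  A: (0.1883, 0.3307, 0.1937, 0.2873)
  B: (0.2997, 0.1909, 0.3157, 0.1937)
B

Both distributions are close to uniform, making this a harder comparison.

H(A) = 1.9572 bits
H(B) = 1.9609 bits

The distribution closer to uniform has higher entropy.
Answer: B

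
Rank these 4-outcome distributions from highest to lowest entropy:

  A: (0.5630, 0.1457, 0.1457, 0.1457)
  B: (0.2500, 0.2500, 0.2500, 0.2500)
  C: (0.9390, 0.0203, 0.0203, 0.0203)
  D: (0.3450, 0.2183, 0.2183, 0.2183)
B > D > A > C

Key insight: Entropy is maximized by uniform distributions and minimized by concentrated distributions.

Entropies:
  H(A) = 1.6811 bits
  H(B) = 2.0000 bits
  H(C) = 0.4281 bits
  H(D) = 1.9677 bits

Ranking: B > D > A > C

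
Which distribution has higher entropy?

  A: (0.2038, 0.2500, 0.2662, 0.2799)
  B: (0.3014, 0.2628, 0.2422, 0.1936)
A

Both distributions are close to uniform, making this a harder comparison.

H(A) = 1.9902 bits
H(B) = 1.9822 bits

The distribution closer to uniform has higher entropy.
Answer: A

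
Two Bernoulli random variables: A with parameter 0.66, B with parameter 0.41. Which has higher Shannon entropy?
B

For binary distributions, entropy is maximized at p=0.5 and decreases as p moves toward 0 or 1.

H(A) = H(0.66) = 0.9248 bits
H(B) = H(0.41) = 0.9765 bits

Distribution B (p=0.41) is closer to uniform (p=0.5), so it has higher entropy.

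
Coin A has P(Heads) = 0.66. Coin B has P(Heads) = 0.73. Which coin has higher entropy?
A

For binary distributions, entropy is maximized at p=0.5 and decreases as p moves toward 0 or 1.

H(A) = H(0.66) = 0.9248 bits
H(B) = H(0.73) = 0.8415 bits

Distribution A (p=0.66) is closer to uniform (p=0.5), so it has higher entropy.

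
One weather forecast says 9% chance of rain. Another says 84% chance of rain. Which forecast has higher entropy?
84% forecast

Treat each forecast as a Bernoulli distribution. Binary entropy is maximized at p=0.5 and falls off symmetrically toward 0 or 1. The 84% forecast is closer to 50%, so it is more uncertain. H(9%) ≈ 0.436 bits, H(84%) ≈ 0.634 bits.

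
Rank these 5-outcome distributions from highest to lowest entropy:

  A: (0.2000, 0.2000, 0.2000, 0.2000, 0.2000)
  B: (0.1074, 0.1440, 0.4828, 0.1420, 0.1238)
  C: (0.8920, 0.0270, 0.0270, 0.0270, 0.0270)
A > B > C

Key insight: Entropy is maximized by uniform distributions and minimized by concentrated distributions.

- Uniform distributions have maximum entropy log₂(5) = 2.3219 bits
- The more "peaked" or concentrated a distribution, the lower its entropy

Entropies:
  H(A) = 2.3219 bits
  H(B) = 2.0285 bits
  H(C) = 0.7099 bits

Ranking: A > B > C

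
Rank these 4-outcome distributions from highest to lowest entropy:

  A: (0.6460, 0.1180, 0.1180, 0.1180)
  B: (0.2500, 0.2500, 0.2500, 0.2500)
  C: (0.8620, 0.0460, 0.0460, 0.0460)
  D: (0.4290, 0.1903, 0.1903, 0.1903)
B > D > A > C

Key insight: Entropy is maximized by uniform distributions and minimized by concentrated distributions.

Entropies:
  H(A) = 1.4987 bits
  H(B) = 2.0000 bits
  H(C) = 0.7977 bits
  H(D) = 1.8904 bits

Ranking: B > D > A > C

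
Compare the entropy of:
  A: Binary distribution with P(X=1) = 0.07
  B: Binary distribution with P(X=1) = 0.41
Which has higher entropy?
B

For binary distributions, entropy is maximized at p=0.5 and decreases as p moves toward 0 or 1.

H(A) = H(0.07) = 0.3659 bits
H(B) = H(0.41) = 0.9765 bits

Distribution B (p=0.41) is closer to uniform (p=0.5), so it has higher entropy.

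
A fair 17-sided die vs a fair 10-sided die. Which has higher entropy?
17-sided die

Both are uniform distributions; for uniform over n outcomes, H = log₂(n). H(17-sided) = log₂(17) = 4.087 bits and H(10-sided) = log₂(10) = 3.322 bits. More outcomes in a uniform distribution means higher entropy.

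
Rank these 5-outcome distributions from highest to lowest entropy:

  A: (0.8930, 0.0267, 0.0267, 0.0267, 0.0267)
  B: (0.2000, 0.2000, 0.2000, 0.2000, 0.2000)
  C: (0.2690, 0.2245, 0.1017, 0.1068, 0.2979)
B > C > A

Key insight: Entropy is maximized by uniform distributions and minimized by concentrated distributions.

- Uniform distributions have maximum entropy log₂(5) = 2.3219 bits
- The more "peaked" or concentrated a distribution, the lower its entropy

Entropies:
  H(A) = 0.7048 bits
  H(B) = 2.3219 bits
  H(C) = 2.1939 bits

Ranking: B > C > A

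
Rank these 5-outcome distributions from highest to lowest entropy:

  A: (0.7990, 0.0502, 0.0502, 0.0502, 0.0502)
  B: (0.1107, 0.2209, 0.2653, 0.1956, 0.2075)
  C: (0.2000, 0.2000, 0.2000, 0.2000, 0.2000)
C > B > A

Key insight: Entropy is maximized by uniform distributions and minimized by concentrated distributions.

- Uniform distributions have maximum entropy log₂(5) = 2.3219 bits
- The more "peaked" or concentrated a distribution, the lower its entropy

Entropies:
  H(A) = 1.1259 bits
  H(B) = 2.2718 bits
  H(C) = 2.3219 bits

Ranking: C > B > A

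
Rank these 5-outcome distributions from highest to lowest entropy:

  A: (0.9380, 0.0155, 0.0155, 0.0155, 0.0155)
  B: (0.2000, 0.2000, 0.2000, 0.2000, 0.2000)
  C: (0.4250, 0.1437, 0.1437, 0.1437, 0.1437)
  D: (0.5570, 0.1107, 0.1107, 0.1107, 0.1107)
B > C > D > A

Key insight: Entropy is maximized by uniform distributions and minimized by concentrated distributions.

Entropies:
  H(A) = 0.4593 bits
  H(B) = 2.3219 bits
  H(C) = 2.1337 bits
  H(D) = 1.8766 bits

Ranking: B > C > D > A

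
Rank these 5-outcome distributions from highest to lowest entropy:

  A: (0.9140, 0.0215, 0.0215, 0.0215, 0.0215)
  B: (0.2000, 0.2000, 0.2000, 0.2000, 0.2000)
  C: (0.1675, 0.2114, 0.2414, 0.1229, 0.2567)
B > C > A

Key insight: Entropy is maximized by uniform distributions and minimized by concentrated distributions.

- Uniform distributions have maximum entropy log₂(5) = 2.3219 bits
- The more "peaked" or concentrated a distribution, the lower its entropy

Entropies:
  H(A) = 0.5950 bits
  H(B) = 2.3219 bits
  H(C) = 2.2761 bits

Ranking: B > C > A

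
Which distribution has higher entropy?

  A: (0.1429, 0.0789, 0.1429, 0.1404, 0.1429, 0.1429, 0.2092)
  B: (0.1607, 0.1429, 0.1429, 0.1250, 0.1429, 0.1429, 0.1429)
B

Both distributions are close to uniform, making this a harder comparison.

H(A) = 2.7632 bits
H(B) = 2.8041 bits

The distribution closer to uniform has higher entropy.
Answer: B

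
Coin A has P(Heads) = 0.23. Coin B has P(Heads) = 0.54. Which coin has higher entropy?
B

For binary distributions, entropy is maximized at p=0.5 and decreases as p moves toward 0 or 1.

H(A) = H(0.23) = 0.7780 bits
H(B) = H(0.54) = 0.9954 bits

Distribution B (p=0.54) is closer to uniform (p=0.5), so it has higher entropy.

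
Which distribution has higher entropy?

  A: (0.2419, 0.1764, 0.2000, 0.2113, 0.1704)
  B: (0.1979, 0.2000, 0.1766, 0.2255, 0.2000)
B

Both distributions are close to uniform, making this a harder comparison.

H(A) = 2.3101 bits
H(B) = 2.3176 bits

The distribution closer to uniform has higher entropy.
Answer: B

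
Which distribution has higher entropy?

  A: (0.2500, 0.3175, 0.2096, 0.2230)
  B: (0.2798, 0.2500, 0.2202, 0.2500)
B

Both distributions are close to uniform, making this a harder comparison.

H(A) = 1.9807 bits
H(B) = 1.9949 bits

The distribution closer to uniform has higher entropy.
Answer: B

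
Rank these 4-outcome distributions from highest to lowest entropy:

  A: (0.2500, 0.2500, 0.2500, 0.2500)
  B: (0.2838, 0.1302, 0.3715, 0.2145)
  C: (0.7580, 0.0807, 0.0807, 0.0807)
A > B > C

Key insight: Entropy is maximized by uniform distributions and minimized by concentrated distributions.

- Uniform distributions have maximum entropy log₂(4) = 2.0000 bits
- The more "peaked" or concentrated a distribution, the lower its entropy

Entropies:
  H(A) = 2.0000 bits
  H(B) = 1.9058 bits
  H(C) = 1.1819 bits

Ranking: A > B > C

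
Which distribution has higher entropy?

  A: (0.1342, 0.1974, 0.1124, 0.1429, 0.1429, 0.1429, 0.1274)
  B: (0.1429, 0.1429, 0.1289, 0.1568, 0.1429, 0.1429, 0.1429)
B

Both distributions are close to uniform, making this a harder comparison.

H(A) = 2.7872 bits
H(B) = 2.8054 bits

The distribution closer to uniform has higher entropy.
Answer: B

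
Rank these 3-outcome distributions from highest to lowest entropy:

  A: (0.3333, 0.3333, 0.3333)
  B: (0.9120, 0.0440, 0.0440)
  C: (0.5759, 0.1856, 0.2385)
A > C > B

Key insight: Entropy is maximized by uniform distributions and minimized by concentrated distributions.

- Uniform distributions have maximum entropy log₂(3) = 1.5850 bits
- The more "peaked" or concentrated a distribution, the lower its entropy

Entropies:
  H(A) = 1.5850 bits
  H(B) = 0.5178 bits
  H(C) = 1.4027 bits

Ranking: A > C > B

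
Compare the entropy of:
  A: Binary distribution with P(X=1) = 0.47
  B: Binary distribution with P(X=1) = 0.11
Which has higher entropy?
A

For binary distributions, entropy is maximized at p=0.5 and decreases as p moves toward 0 or 1.

H(A) = H(0.47) = 0.9974 bits
H(B) = H(0.11) = 0.4999 bits

Distribution A (p=0.47) is closer to uniform (p=0.5), so it has higher entropy.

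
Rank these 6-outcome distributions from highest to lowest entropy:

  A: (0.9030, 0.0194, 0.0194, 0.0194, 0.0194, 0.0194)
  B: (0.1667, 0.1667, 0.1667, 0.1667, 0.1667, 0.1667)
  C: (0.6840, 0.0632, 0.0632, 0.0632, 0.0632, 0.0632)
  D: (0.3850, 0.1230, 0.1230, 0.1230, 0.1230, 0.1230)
B > D > C > A

Key insight: Entropy is maximized by uniform distributions and minimized by concentrated distributions.

Entropies:
  H(A) = 0.6846 bits
  H(B) = 2.5850 bits
  H(C) = 1.6337 bits
  H(D) = 2.3895 bits

Ranking: B > D > C > A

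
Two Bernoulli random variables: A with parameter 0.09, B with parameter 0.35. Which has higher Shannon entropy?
B

For binary distributions, entropy is maximized at p=0.5 and decreases as p moves toward 0 or 1.

H(A) = H(0.09) = 0.4365 bits
H(B) = H(0.35) = 0.9341 bits

Distribution B (p=0.35) is closer to uniform (p=0.5), so it has higher entropy.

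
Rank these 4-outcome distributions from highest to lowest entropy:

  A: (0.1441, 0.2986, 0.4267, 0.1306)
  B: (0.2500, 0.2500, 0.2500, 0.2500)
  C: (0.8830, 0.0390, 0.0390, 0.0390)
B > A > C

Key insight: Entropy is maximized by uniform distributions and minimized by concentrated distributions.

- Uniform distributions have maximum entropy log₂(4) = 2.0000 bits
- The more "peaked" or concentrated a distribution, the lower its entropy

Entropies:
  H(A) = 1.8313 bits
  H(B) = 2.0000 bits
  H(C) = 0.7061 bits

Ranking: B > A > C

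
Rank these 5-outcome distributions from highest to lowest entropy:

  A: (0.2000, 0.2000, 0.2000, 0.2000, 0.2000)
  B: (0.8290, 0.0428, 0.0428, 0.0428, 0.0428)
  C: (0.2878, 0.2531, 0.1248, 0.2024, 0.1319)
A > C > B

Key insight: Entropy is maximized by uniform distributions and minimized by concentrated distributions.

- Uniform distributions have maximum entropy log₂(5) = 2.3219 bits
- The more "peaked" or concentrated a distribution, the lower its entropy

Entropies:
  H(A) = 2.3219 bits
  H(B) = 1.0020 bits
  H(C) = 2.2454 bits

Ranking: A > C > B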